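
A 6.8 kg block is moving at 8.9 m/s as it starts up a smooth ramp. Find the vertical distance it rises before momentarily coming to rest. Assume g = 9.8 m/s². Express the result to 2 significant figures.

h = 4.0 m

Setting KE at the bottom equal to PE gained: ½mv² = mgh
h = v²/(2g) = 8.9²/(2 × 9.8) = 4.041 m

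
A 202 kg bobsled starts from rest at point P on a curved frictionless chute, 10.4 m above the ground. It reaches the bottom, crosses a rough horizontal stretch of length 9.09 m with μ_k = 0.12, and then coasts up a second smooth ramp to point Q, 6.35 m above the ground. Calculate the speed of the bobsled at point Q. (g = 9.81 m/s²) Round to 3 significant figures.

Energy at P: mgh₁ = (202)(9.81)(10.4) = 20609 J
Friction loss: W_f = μ_k mg d = 2162 J
At Q: ½mv² + mgh₂ = mgh₁ − W_f
½mv² = 20609 − 2162 − 12583 = 5864.0 J
v = √(2 × 5864.0/202) = 7.620 m/s

v = 7.62 m/s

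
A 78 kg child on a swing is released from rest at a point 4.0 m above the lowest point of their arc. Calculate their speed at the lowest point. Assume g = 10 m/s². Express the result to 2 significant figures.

v = 8.9 m/s

Mechanical energy is conserved (no friction): mgh = ½mv²
v = √(2gh) = √(2 × 10 × 4.0) = √80.000 = 8.944 m/s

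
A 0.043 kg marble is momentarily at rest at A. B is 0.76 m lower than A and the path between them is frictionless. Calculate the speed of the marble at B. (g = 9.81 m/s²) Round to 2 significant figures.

By conservation of mechanical energy, mgh = ½mv²
v = √(2gh) = √(2 × 9.81 × 0.76) = √14.911 = 3.862 m/s

v = 3.9 m/s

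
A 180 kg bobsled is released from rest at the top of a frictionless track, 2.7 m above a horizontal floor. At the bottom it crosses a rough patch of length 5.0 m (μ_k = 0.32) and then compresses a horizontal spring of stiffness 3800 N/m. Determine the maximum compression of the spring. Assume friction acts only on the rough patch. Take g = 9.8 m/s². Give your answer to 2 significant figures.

Initial energy: E₁ = mgh = (180)(9.8)(2.7) = 4762.8 J
Friction removes W_f = μ_k mg d = (0.32)(180)(9.8)(5.0) = 2822 J
Energy reaching the spring: E = 4762.8 − 2822 = 1940.4 J
At max compression ½kx² = E ⇒ x = √(2E/k) = √(2 × 1940.4/3800) = 1.011 m

x = 1.0 m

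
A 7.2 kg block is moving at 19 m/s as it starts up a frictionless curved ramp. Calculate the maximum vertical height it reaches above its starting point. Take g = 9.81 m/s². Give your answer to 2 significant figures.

Setting KE at the bottom equal to PE gained: ½mv² = mgh
h = v²/(2g) = 19²/(2 × 9.81) = 18.40 m

h = 18 m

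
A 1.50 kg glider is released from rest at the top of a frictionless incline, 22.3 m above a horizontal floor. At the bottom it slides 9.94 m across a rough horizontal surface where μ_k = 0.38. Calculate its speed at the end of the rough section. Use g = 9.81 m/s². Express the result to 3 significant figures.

Energy at the top = energy at the end + work done against friction:
mgh = ½mv² + μ_k m g d
W_f = μ_k mg d = (0.38)(1.50)(9.81)(9.94) = 55.58 J
½mv² = mgh − W_f = 328.14 − 55.58 = 272.56 J
v = √(2 × 272.56/1.50) = 19.06 m/s

v = 19.1 m/s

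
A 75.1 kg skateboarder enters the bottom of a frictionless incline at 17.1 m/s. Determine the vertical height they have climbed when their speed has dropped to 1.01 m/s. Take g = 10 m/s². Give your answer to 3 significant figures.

h = 14.6 m

Conservation of energy: ½mv₁² = ½mv₂² + mgh
h = (v₁² − v₂²)/(2g) = (17.1² − 1.01²)/(2 × 10) = 14.57 m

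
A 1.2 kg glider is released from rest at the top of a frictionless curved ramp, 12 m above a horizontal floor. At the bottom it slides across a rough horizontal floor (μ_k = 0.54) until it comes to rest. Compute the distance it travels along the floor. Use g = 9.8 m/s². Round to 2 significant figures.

Applying the work–energy principle:
At rest all PE has been dissipated by friction: mgh = μ_k m g d
d = h/μ_k = 12/0.54 = 22.22 m

d = 22 m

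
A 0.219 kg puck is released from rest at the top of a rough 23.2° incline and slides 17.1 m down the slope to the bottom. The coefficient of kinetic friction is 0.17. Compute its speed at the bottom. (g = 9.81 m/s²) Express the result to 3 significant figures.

Taking the bottom as reference, mgh = ½mv² + μ_k N L with h = L sinθ, N = mg cosθ:
mgh = mgL sinθ = (0.219)(9.81)(17.1)sin23.2° = 14.472 J
W_f = μ_k mg cosθ · L = (0.17)(0.219)(9.81)cos23.2°·17.1 = 5.740 J
½mv² = 14.472 − 5.740 = 8.7321 J
v = √(2 × 8.7321/0.219) = 8.930 m/s

v = 8.93 m/s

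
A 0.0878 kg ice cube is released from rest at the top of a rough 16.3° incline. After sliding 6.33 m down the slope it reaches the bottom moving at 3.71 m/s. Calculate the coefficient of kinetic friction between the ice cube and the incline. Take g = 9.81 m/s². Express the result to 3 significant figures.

The energy dissipated by friction is the PE lost minus the KE gained:
mgL sinθ = 1.5302 J; ½mv² = 0.60424 J
W_f = 1.5302 − 0.60424 = 0.9260 J
μ_k = W_f/(mg cosθ · L) = 0.9260/(0.8267 × 6.33) = 0.1770

μ_k = 0.177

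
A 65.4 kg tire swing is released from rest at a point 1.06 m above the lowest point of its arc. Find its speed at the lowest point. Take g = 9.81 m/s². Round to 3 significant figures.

Equating total energy at the two states: mgh = ½mv²
v = √(2gh) = √(2 × 9.81 × 1.06) = √20.797 = 4.560 m/s

v = 4.56 m/s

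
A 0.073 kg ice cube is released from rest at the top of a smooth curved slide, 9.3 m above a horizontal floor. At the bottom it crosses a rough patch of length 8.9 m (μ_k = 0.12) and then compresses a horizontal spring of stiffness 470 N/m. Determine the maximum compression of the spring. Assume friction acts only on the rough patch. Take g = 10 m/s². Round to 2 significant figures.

x = 0.16 m

Initial energy: E₁ = mgh = (0.073)(10)(9.3) = 6.7890 J
Friction removes W_f = μ_k mg d = (0.12)(0.073)(10)(8.9) = 0.7796 J
Energy reaching the spring: E = 6.7890 − 0.7796 = 6.0094 J
At max compression ½kx² = E ⇒ x = √(2E/k) = √(2 × 6.0094/470) = 0.1599 m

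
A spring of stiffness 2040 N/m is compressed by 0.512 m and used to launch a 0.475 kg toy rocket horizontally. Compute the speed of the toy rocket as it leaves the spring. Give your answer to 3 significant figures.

The toy rocket leaves the spring when the spring is at natural length, so ½kx² = ½mv²
v = x√(k/m) = 0.512 × √(2040/0.475) = 33.55 m/s

v = 33.6 m/s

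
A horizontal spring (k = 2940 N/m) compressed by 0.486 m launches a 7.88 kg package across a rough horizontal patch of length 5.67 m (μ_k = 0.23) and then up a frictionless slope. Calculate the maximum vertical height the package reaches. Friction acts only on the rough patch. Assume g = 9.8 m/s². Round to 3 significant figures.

h = 3.19 m

Spring energy: E₀ = ½kx² = ½(2940)(0.486)² = 347.21 J
Friction: W_f = μ_k mg d = (0.23)(7.88)(9.8)(5.67) = 100.7 J
Energy at base of ramp: E = 347.21 − 100.7 = 246.50 J
At max height all remaining energy is PE: mgh = E ⇒ h = E/(mg) = 246.50/(7.88 × 9.8) = 3.192 m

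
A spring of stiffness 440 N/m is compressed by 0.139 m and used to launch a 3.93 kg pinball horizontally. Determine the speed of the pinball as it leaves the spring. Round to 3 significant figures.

Spring PE converts entirely to kinetic energy: ½kx² = ½mv²
v = x√(k/m) = 0.139 × √(440/3.93) = 1.471 m/s

v = 1.47 m/s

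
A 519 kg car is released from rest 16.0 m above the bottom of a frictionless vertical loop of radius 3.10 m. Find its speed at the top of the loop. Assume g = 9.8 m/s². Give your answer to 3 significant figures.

v = 13.9 m/s

Energy conservation: mgh = ½mv_top² + mg(2r)
v_top² = 2g(h − 2r) = 2(9.8)(16.0 − 6.200) = 192.1
v_top = 13.86 m/s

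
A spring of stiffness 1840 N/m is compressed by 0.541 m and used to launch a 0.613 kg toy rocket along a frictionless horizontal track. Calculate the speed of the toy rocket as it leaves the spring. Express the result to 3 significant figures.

v = 29.6 m/s

The toy rocket leaves the spring when the spring is at natural length, so ½kx² = ½mv²
v = x√(k/m) = 0.541 × √(1840/0.613) = 29.64 m/s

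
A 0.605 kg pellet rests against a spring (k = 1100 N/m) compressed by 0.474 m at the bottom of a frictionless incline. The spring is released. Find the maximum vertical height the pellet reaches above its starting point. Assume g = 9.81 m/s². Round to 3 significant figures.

At maximum height the pellet is at rest, so ½kx² = mgh
h = kx²/(2mg) = (1100)(0.474)²/(2 × 0.605 × 9.81) = 20.82 m

h = 20.8 m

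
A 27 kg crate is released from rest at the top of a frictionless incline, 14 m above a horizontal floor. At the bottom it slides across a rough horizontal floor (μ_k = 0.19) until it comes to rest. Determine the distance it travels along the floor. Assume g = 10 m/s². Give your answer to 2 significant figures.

Applying the work–energy principle:
At rest all PE has been dissipated by friction: mgh = μ_k m g d
d = h/μ_k = 14/0.19 = 73.68 m

d = 74 m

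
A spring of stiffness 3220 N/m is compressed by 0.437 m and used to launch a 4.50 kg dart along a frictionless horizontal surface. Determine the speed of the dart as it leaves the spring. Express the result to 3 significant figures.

v = 11.7 m/s

Conservation of energy: ½kx² = ½mv²
v = x√(k/m) = 0.437 × √(3220/4.50) = 11.69 m/s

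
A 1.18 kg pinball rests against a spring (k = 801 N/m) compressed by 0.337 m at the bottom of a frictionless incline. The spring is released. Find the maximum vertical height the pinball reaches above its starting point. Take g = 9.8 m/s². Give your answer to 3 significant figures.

h = 3.93 m

Energy conservation from release to the highest point: ½kx² = mgh
h = kx²/(2mg) = (801)(0.337)²/(2 × 1.18 × 9.8) = 3.933 m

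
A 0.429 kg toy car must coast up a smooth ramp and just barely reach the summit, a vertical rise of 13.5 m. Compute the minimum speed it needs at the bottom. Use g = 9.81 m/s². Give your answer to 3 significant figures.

At the top it is momentarily at rest, so all KE converts to PE: ½mv² = mgh
v = √(2gh) = √(2 × 9.81 × 13.5) = 16.27 m/s

v = 16.3 m/s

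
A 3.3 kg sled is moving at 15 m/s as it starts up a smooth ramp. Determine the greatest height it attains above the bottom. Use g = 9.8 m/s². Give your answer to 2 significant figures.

By energy conservation, ½mv² = mgh
h = v²/(2g) = 15²/(2 × 9.8) = 11.48 m

h = 11 m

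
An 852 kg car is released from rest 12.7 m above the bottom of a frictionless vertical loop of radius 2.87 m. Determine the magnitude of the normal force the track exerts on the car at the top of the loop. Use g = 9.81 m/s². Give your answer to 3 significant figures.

Energy from release to top (height 2r): mgh = ½mv_top² + mg(2r)
v_top² = 2g(h − 2r) = 2(9.81)(12.7 − 5.740) = 136.56 m²/s²
At the top, both N and weight point toward the centre: N + mg = mv_top²/r
N = m(v_top²/r − g) = 852(136.56/2.87 − 9.81) = 32180 N

N = 32200 N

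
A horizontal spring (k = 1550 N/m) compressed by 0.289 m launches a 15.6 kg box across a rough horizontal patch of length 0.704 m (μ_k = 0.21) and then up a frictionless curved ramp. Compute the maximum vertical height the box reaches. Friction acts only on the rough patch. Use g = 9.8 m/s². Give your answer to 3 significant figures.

Spring energy: E₀ = ½kx² = ½(1550)(0.289)² = 64.729 J
Friction: W_f = μ_k mg d = (0.21)(15.6)(9.8)(0.704) = 22.60 J
Energy at base of ramp: E = 64.729 − 22.60 = 42.127 J
At max height all remaining energy is PE: mgh = E ⇒ h = E/(mg) = 42.127/(15.6 × 9.8) = 0.2756 m

h = 0.276 m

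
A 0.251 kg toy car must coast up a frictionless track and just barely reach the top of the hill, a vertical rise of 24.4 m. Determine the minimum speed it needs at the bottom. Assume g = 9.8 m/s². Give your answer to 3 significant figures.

At the top it is momentarily at rest, so all KE converts to PE: ½mv² = mgh
v = √(2gh) = √(2 × 9.8 × 24.4) = 21.87 m/s

v = 21.9 m/s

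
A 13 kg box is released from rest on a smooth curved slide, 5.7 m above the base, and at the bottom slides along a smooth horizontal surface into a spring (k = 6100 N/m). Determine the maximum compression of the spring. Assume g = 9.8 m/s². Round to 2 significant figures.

At max compression the box is momentarily at rest: mgh = ½kx²
x = √(2mgh/k) = √(2 × 13 × 9.8 × 5.7 / 6100) = 0.4879 m

x = 0.49 m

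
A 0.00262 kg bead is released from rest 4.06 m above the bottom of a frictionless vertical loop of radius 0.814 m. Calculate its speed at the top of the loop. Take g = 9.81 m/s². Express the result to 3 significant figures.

Energy conservation: mgh = ½mv_top² + mg(2r)
v_top² = 2g(h − 2r) = 2(9.81)(4.06 − 1.628) = 47.72
v_top = 6.908 m/s

v = 6.91 m/s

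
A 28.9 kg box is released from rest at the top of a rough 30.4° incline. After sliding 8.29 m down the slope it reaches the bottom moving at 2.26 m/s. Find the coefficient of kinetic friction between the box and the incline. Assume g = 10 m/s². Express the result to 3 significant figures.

μ_k = 0.551

Energy balance down the incline: mg L sinθ − ½mv² = μ_k (mg cosθ) L
mgL sinθ = 1212.4 J; ½mv² = 73.805 J
W_f = 1212.4 − 73.805 = 1139 J
μ_k = W_f/(mg cosθ · L) = 1139/(249.3 × 8.29) = 0.5510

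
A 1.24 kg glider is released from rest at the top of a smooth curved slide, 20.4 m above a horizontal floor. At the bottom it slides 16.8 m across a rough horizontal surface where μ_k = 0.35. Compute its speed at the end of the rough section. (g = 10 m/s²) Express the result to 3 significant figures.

Energy at the top = energy at the end + work done against friction:
mgh = ½mv² + μ_k m g d
W_f = μ_k mg d = (0.35)(1.24)(10)(16.8) = 72.91 J
½mv² = mgh − W_f = 252.96 − 72.91 = 180.05 J
v = √(2 × 180.05/1.24) = 17.04 m/s

v = 17.0 m/s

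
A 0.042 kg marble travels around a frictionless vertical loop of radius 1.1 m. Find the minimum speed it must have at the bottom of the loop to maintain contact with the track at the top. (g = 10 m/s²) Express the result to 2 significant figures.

v = 7.4 m/s

At the top: mg = mv_top²/r ⇒ v_top² = gr = 11.00 m²/s²
Energy from bottom to top (height 2r): ½mv_bot² = ½mv_top² + mg(2r)
v_bot² = gr + 4gr = 5gr = 55.00
v_bot = √(5gr) = 7.416 m/s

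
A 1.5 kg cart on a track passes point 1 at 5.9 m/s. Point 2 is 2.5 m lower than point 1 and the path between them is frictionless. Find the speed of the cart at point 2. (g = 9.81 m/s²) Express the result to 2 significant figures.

v = 9.2 m/s

By conservation of mechanical energy, ½mv₀² + mgh = ½mv²
v² = v₀² + 2gh = (5.9)² + 2(9.81)(2.5) = 83.860
v = √83.860 = 9.158 m/s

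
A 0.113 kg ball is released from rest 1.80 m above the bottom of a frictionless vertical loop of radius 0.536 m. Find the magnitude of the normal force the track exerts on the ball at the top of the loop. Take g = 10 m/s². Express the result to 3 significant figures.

N = 1.94 N

Energy from release to top (height 2r): mgh = ½mv_top² + mg(2r)
v_top² = 2g(h − 2r) = 2(10)(1.80 − 1.072) = 14.560 m²/s²
At the top, both N and weight point toward the centre: N + mg = mv_top²/r
N = m(v_top²/r − g) = 0.113(14.560/0.536 − 10) = 1.940 N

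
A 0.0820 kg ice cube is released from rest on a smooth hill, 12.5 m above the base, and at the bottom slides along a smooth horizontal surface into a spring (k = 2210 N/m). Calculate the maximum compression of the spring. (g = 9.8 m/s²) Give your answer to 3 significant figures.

Gravitational PE at the top equals spring PE at max compression: mgh = ½kx²
x = √(2mgh/k) = √(2 × 0.0820 × 9.8 × 12.5 / 2210) = 0.09534 m

x = 0.0953 m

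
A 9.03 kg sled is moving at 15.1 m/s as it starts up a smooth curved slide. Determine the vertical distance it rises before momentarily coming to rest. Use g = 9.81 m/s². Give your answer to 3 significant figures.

By energy conservation, ½mv² = mgh
h = v²/(2g) = 15.1²/(2 × 9.81) = 11.62 m

h = 11.6 m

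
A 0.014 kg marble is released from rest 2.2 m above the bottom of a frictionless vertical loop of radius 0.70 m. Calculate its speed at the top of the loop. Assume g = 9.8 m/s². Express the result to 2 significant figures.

Energy conservation: mgh = ½mv_top² + mg(2r)
v_top² = 2g(h − 2r) = 2(9.8)(2.2 − 1.400) = 15.68
v_top = 3.960 m/s

v = 4.0 m/s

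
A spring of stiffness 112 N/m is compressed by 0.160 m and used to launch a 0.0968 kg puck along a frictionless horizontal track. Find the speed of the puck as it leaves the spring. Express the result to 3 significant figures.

v = 5.44 m/s

Spring PE converts entirely to kinetic energy: ½kx² = ½mv²
v = x√(k/m) = 0.160 × √(112/0.0968) = 5.442 m/s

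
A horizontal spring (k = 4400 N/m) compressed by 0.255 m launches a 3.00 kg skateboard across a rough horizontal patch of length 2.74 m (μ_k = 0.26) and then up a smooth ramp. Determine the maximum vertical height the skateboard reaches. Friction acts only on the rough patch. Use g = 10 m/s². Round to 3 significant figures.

Spring energy: E₀ = ½kx² = ½(4400)(0.255)² = 143.06 J
Friction: W_f = μ_k mg d = (0.26)(3.00)(10)(2.74) = 21.37 J
Energy at base of ramp: E = 143.06 − 21.37 = 121.68 J
At max height all remaining energy is PE: mgh = E ⇒ h = E/(mg) = 121.68/(3.00 × 10) = 4.056 m

h = 4.06 m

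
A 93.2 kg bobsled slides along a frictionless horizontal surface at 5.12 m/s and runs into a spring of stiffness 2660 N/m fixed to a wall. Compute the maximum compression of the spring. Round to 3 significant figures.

x = 0.958 m

All KE is stored as spring PE at maximum compression: ½mv² = ½kx²
x = v√(m/k) = 5.12 × √(93.2/2660) = 0.9584 m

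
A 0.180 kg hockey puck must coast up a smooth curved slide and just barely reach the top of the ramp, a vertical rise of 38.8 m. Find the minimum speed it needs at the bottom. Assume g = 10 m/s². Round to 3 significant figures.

At the top it is momentarily at rest, so all KE converts to PE: ½mv² = mgh
v = √(2gh) = √(2 × 10 × 38.8) = 27.86 m/s

v = 27.9 m/s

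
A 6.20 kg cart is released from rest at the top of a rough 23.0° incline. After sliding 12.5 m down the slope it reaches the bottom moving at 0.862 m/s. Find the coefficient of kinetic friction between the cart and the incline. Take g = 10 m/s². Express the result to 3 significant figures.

The energy dissipated by friction is the PE lost minus the KE gained:
mgL sinθ = 302.82 J; ½mv² = 2.3034 J
W_f = 302.82 − 2.3034 = 300.5 J
μ_k = W_f/(mg cosθ · L) = 300.5/(57.07 × 12.5) = 0.4212

μ_k = 0.421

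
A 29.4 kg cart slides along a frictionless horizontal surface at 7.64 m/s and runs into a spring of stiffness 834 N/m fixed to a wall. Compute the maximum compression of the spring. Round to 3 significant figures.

x = 1.43 m

At max compression the cart is momentarily at rest: ½mv² = ½kx²
x = v√(m/k) = 7.64 × √(29.4/834) = 1.434 m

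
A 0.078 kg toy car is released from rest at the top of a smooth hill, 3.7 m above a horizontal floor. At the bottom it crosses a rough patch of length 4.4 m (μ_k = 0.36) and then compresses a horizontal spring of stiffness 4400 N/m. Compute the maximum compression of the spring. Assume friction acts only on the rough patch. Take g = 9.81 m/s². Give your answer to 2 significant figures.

Initial energy: E₁ = mgh = (0.078)(9.81)(3.7) = 2.8312 J
Friction removes W_f = μ_k mg d = (0.36)(0.078)(9.81)(4.4) = 1.212 J
Energy reaching the spring: E = 2.8312 − 1.212 = 1.6191 J
At max compression ½kx² = E ⇒ x = √(2E/k) = √(2 × 1.6191/4400) = 0.02713 m

x = 0.027 m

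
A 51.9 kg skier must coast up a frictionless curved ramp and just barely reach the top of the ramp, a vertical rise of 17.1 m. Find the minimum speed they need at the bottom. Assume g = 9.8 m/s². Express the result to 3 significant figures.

At the top they are momentarily at rest, so all KE converts to PE: ½mv² = mgh
v = √(2gh) = √(2 × 9.8 × 17.1) = 18.31 m/s

v = 18.3 m/s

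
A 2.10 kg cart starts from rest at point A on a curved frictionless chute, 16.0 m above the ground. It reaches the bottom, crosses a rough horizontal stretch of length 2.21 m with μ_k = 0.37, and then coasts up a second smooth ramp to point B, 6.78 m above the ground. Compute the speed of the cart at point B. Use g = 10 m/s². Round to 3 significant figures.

Energy at A: mgh₁ = (2.10)(10)(16.0) = 336.00 J
Friction loss: W_f = μ_k mg d = 17.17 J
At B: ½mv² + mgh₂ = mgh₁ − W_f
½mv² = 336.00 − 17.17 − 142.38 = 176.45 J
v = √(2 × 176.45/2.10) = 12.96 m/s

v = 13.0 m/s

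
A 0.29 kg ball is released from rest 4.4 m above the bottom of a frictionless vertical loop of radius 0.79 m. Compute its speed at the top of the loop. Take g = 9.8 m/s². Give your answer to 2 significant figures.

v = 7.4 m/s

Energy conservation: mgh = ½mv_top² + mg(2r)
v_top² = 2g(h − 2r) = 2(9.8)(4.4 − 1.580) = 55.27
v_top = 7.435 m/s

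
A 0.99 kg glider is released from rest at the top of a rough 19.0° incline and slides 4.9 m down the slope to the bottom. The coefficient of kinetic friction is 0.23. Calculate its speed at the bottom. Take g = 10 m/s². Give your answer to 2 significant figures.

Work–energy: mg(L sinθ) − μ_k(mg cosθ)L = ½mv²
mgh = mgL sinθ = (0.99)(10)(4.9)sin19.0° = 15.793 J
W_f = μ_k mg cosθ · L = (0.23)(0.99)(10)cos19.0°·4.9 = 10.55 J
½mv² = 15.793 − 10.55 = 5.2439 J
v = √(2 × 5.2439/0.99) = 3.255 m/s

v = 3.3 m/s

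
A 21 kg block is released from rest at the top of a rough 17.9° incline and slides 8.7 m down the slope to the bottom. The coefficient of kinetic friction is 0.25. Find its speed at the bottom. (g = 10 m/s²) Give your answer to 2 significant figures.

v = 3.5 m/s

Energy: mgh = ½mv² + W_f, with h = L sinθ and W_f = μ_k (mg cosθ) L
mgh = mgL sinθ = (21)(10)(8.7)sin17.9° = 561.54 J
W_f = μ_k mg cosθ · L = (0.25)(21)(10)cos17.9°·8.7 = 434.6 J
½mv² = 561.54 − 434.6 = 126.90 J
v = √(2 × 126.90/21) = 3.476 m/s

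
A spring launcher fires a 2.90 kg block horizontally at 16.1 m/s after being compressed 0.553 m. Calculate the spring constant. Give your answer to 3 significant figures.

½kx² = ½mv²
k = mv²/x² = (2.90)(16.1)²/(0.553)² = 2458 N/m

k = 2460 N/m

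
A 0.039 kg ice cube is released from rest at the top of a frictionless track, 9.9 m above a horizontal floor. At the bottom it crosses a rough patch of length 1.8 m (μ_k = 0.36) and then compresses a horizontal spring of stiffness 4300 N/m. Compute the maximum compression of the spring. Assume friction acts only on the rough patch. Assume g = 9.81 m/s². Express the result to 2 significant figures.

Initial energy: E₁ = mgh = (0.039)(9.81)(9.9) = 3.7876 J
Friction removes W_f = μ_k mg d = (0.36)(0.039)(9.81)(1.8) = 0.2479 J
Energy reaching the spring: E = 3.7876 − 0.2479 = 3.5397 J
At max compression ½kx² = E ⇒ x = √(2E/k) = √(2 × 3.5397/4300) = 0.04058 m

x = 0.041 m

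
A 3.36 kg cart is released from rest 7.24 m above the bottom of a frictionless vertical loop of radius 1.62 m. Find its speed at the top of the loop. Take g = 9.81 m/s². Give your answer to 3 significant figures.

v = 8.86 m/s

Energy conservation: mgh = ½mv_top² + mg(2r)
v_top² = 2g(h − 2r) = 2(9.81)(7.24 − 3.240) = 78.48
v_top = 8.859 m/s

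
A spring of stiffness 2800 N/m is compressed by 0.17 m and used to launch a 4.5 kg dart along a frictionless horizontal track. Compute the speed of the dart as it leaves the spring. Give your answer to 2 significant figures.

Spring PE converts entirely to kinetic energy: ½kx² = ½mv²
v = x√(k/m) = 0.17 × √(2800/4.5) = 4.241 m/s

v = 4.2 m/s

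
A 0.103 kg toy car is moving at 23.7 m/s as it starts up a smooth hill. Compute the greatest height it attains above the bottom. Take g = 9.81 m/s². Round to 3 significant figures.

h = 28.6 m

By energy conservation, ½mv² = mgh
h = v²/(2g) = 23.7²/(2 × 9.81) = 28.63 m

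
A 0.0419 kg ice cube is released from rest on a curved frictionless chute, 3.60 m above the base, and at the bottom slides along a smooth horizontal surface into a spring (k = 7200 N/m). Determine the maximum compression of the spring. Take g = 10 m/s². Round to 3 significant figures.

Gravitational PE at the top equals spring PE at max compression: mgh = ½kx²
x = √(2mgh/k) = √(2 × 0.0419 × 10 × 3.60 / 7200) = 0.02047 m

x = 0.0205 m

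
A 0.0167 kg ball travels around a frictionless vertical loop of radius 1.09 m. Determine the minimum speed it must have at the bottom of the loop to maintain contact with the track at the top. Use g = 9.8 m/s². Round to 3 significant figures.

At the top: mg = mv_top²/r ⇒ v_top² = gr = 10.68 m²/s²
Energy from bottom to top (height 2r): ½mv_bot² = ½mv_top² + mg(2r)
v_bot² = gr + 4gr = 5gr = 53.41
v_bot = √(5gr) = 7.308 m/s

v = 7.31 m/s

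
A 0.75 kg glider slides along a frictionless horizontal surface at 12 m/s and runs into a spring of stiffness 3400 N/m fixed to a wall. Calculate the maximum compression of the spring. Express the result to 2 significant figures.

x = 0.18 m

At max compression the glider is momentarily at rest: ½mv² = ½kx²
x = v√(m/k) = 12 × √(0.75/3400) = 0.1782 m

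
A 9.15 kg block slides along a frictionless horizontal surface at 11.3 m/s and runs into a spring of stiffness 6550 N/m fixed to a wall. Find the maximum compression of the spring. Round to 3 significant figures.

Conservation of energy between contact and max compression: ½mv² = ½kx²
x = v√(m/k) = 11.3 × √(9.15/6550) = 0.4223 m

x = 0.422 m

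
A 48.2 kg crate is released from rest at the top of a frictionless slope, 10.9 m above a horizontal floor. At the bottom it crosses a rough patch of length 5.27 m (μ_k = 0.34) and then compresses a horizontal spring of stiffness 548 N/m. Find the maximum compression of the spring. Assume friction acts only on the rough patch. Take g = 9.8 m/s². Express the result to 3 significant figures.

Initial energy: E₁ = mgh = (48.2)(9.8)(10.9) = 5148.7 J
Friction removes W_f = μ_k mg d = (0.34)(48.2)(9.8)(5.27) = 846.4 J
Energy reaching the spring: E = 5148.7 − 846.4 = 4302.3 J
At max compression ½kx² = E ⇒ x = √(2E/k) = √(2 × 4302.3/548) = 3.963 m

x = 3.96 m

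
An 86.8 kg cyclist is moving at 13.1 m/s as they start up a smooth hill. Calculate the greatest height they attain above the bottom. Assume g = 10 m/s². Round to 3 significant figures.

Setting KE at the bottom equal to PE gained: ½mv² = mgh
h = v²/(2g) = 13.1²/(2 × 10) = 8.580 m

h = 8.58 m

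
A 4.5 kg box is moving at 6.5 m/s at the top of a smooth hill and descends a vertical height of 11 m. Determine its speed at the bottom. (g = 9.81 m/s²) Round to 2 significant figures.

v = 16 m/s

Mechanical energy is conserved (no friction): ½mv₀² + mgh = ½mv²
The mass cancels from both sides.
v² = v₀² + 2gh = (6.5)² + 2(9.81)(11) = 258.07
v = √258.07 = 16.06 m/s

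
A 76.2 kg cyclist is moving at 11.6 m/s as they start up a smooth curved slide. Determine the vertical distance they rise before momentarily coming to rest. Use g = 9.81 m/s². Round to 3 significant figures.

h = 6.86 m

By energy conservation, ½mv² = mgh
h = v²/(2g) = 11.6²/(2 × 9.81) = 6.858 m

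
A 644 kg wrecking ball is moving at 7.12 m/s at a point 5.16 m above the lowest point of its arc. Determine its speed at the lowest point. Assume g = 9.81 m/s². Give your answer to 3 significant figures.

By conservation of mechanical energy, ½mv₀² + mgh = ½mv²
The mass cancels from both sides.
v² = v₀² + 2gh = (7.12)² + 2(9.81)(5.16) = 151.93
v = √151.93 = 12.33 m/s

v = 12.3 m/s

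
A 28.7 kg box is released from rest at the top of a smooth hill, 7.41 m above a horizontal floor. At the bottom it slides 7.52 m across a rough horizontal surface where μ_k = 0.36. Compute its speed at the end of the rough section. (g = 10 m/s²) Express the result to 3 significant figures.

Energy bookkeeping (friction removes W_f = μ_k N d):
mgh = ½mv² + μ_k m g d
W_f = μ_k mg d = (0.36)(28.7)(10)(7.52) = 777.0 J
½mv² = mgh − W_f = 2126.7 − 777.0 = 1349.7 J
v = √(2 × 1349.7/28.7) = 9.698 m/s

v = 9.70 m/s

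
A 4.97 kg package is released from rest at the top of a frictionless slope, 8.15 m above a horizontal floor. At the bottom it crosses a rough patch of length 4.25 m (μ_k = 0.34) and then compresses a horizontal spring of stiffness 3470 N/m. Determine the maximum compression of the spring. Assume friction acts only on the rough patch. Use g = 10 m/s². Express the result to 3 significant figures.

x = 0.438 m

Initial energy: E₁ = mgh = (4.97)(10)(8.15) = 405.06 J
Friction removes W_f = μ_k mg d = (0.34)(4.97)(10)(4.25) = 71.82 J
Energy reaching the spring: E = 405.06 − 71.82 = 333.24 J
At max compression ½kx² = E ⇒ x = √(2E/k) = √(2 × 333.24/3470) = 0.4383 m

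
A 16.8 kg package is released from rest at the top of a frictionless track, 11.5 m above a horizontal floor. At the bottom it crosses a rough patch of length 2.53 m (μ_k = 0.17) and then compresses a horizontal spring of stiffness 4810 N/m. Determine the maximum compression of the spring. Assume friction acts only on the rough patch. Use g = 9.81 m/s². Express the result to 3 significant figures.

Initial energy: E₁ = mgh = (16.8)(9.81)(11.5) = 1895.3 J
Friction removes W_f = μ_k mg d = (0.17)(16.8)(9.81)(2.53) = 70.88 J
Energy reaching the spring: E = 1895.3 − 70.88 = 1824.4 J
At max compression ½kx² = E ⇒ x = √(2E/k) = √(2 × 1824.4/4810) = 0.8710 m

x = 0.871 m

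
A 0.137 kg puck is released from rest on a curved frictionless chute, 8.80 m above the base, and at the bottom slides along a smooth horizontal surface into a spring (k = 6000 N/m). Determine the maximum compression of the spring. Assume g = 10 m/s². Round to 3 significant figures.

At max compression the puck is momentarily at rest: mgh = ½kx²
x = √(2mgh/k) = √(2 × 0.137 × 10 × 8.80 / 6000) = 0.06339 m

x = 0.0634 m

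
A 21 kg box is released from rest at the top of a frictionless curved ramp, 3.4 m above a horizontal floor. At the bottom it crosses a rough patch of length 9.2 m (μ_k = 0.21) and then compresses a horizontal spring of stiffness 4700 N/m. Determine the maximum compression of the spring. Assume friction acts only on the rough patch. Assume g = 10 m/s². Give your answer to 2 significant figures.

Initial energy: E₁ = mgh = (21)(10)(3.4) = 714.00 J
Friction removes W_f = μ_k mg d = (0.21)(21)(10)(9.2) = 405.7 J
Energy reaching the spring: E = 714.00 − 405.7 = 308.28 J
At max compression ½kx² = E ⇒ x = √(2E/k) = √(2 × 308.28/4700) = 0.3622 m

x = 0.36 m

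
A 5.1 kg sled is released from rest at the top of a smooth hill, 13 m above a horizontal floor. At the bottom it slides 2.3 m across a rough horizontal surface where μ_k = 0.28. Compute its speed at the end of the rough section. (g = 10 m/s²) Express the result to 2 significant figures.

v = 16 m/s

Applying the work–energy principle:
mgh = ½mv² + μ_k m g d
W_f = μ_k mg d = (0.28)(5.1)(10)(2.3) = 32.84 J
½mv² = mgh − W_f = 663.00 − 32.84 = 630.16 J
v = √(2 × 630.16/5.1) = 15.72 m/s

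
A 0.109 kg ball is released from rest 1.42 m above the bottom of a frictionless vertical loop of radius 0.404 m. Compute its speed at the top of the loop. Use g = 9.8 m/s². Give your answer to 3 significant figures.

Energy conservation: mgh = ½mv_top² + mg(2r)
v_top² = 2g(h − 2r) = 2(9.8)(1.42 − 0.8080) = 12.00
v_top = 3.463 m/s

v = 3.46 m/s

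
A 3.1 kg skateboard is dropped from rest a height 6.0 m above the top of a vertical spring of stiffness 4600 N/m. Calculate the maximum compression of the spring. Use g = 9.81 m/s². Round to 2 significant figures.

x = 0.29 m

Let x be the compression. The total drop is H + x, and the skateboard is instantaneously at rest at max compression, so energy conservation gives:
mg(H + x) = ½kx²
½(4600)x² − (3.1)(9.81)x − (3.1)(9.81)(6.0) = 0
2300x² − 30.41x − 182.5 = 0
x = [30.41 + √(924.8 + 1.6787e+06)]/(2 × 2300) = 0.2883 m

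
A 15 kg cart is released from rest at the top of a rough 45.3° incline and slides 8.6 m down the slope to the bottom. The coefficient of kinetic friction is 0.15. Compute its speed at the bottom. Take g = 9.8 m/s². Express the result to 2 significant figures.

v = 10 m/s

Work–energy: mg(L sinθ) − μ_k(mg cosθ)L = ½mv²
mgh = mgL sinθ = (15)(9.8)(8.6)sin45.3° = 898.59 J
W_f = μ_k mg cosθ · L = (0.15)(15)(9.8)cos45.3°·8.6 = 133.4 J
½mv² = 898.59 − 133.4 = 765.21 J
v = √(2 × 765.21/15) = 10.10 m/s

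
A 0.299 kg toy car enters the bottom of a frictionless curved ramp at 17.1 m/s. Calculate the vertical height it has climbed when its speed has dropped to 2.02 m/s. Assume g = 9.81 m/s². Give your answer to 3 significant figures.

Energy balance between the two points: ½mv₁² = ½mv₂² + mgh
h = (v₁² − v₂²)/(2g) = (17.1² − 2.02²)/(2 × 9.81) = 14.70 m

h = 14.7 m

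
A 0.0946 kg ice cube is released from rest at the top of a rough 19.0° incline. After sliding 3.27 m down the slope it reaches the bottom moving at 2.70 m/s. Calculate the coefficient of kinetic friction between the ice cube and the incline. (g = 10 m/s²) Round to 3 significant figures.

Energy balance down the incline: mg L sinθ − ½mv² = μ_k (mg cosθ) L
mgL sinθ = 1.0071 J; ½mv² = 0.34482 J
W_f = 1.0071 − 0.34482 = 0.6623 J
μ_k = W_f/(mg cosθ · L) = 0.6623/(0.8945 × 3.27) = 0.2264

μ_k = 0.226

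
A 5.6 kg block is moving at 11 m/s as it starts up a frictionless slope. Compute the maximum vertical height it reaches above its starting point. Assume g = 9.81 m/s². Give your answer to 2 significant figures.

h = 6.2 m

Setting KE at the bottom equal to PE gained: ½mv² = mgh
h = v²/(2g) = 11²/(2 × 9.81) = 6.167 m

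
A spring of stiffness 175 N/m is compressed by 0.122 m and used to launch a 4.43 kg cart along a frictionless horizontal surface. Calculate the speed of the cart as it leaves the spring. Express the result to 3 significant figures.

v = 0.767 m/s

Spring PE converts entirely to kinetic energy: ½kx² = ½mv²
v = x√(k/m) = 0.122 × √(175/4.43) = 0.7668 m/s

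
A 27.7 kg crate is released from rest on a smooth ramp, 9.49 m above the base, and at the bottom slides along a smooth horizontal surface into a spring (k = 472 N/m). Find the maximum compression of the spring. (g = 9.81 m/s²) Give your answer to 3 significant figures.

x = 3.31 m

At max compression the crate is momentarily at rest: mgh = ½kx²
x = √(2mgh/k) = √(2 × 27.7 × 9.81 × 9.49 / 472) = 3.306 m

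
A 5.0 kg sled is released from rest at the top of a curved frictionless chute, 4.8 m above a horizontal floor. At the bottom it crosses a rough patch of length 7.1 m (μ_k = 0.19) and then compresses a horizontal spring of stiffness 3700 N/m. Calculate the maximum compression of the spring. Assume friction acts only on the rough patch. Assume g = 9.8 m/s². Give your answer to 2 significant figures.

Initial energy: E₁ = mgh = (5.0)(9.8)(4.8) = 235.20 J
Friction removes W_f = μ_k mg d = (0.19)(5.0)(9.8)(7.1) = 66.10 J
Energy reaching the spring: E = 235.20 − 66.10 = 169.10 J
At max compression ½kx² = E ⇒ x = √(2E/k) = √(2 × 169.10/3700) = 0.3023 m

x = 0.30 m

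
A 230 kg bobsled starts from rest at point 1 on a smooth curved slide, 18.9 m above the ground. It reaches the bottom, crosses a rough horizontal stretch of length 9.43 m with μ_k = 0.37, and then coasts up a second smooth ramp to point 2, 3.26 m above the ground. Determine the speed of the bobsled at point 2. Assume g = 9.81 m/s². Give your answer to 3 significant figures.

v = 15.4 m/s

Energy at 1: mgh₁ = (230)(9.81)(18.9) = 42644 J
Friction loss: W_f = μ_k mg d = 7872 J
At 2: ½mv² + mgh₂ = mgh₁ − W_f
½mv² = 42644 − 7872 − 7355.5 = 27416 J
v = √(2 × 27416/230) = 15.44 m/s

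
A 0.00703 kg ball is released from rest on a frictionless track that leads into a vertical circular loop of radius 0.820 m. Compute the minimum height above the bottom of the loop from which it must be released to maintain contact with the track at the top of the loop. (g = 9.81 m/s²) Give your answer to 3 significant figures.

At the top, for minimum speed gravity alone supplies the centripetal force: mg = mv_top²/r ⇒ v_top² = gr = 8.044 m²/s²
Energy conservation from release height h to the top (height 2r): mgh = ½mv_top² + mg(2r)
h = v_top²/(2g) + 2r = r/2 + 2r = 5r/2 = 2.050 m

h = 2.05 m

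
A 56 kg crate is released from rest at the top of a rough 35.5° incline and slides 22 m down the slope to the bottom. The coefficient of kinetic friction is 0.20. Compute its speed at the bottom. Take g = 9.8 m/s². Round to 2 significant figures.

v = 13 m/s

Taking the bottom as reference, mgh = ½mv² + μ_k N L with h = L sinθ, N = mg cosθ:
mgh = mgL sinθ = (56)(9.8)(22)sin35.5° = 7011.2 J
W_f = μ_k mg cosθ · L = (0.20)(56)(9.8)cos35.5°·22 = 1966 J
½mv² = 7011.2 − 1966 = 5045.3 J
v = √(2 × 5045.3/56) = 13.42 m/s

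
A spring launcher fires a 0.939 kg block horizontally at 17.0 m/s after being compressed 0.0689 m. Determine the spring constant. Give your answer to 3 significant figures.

k = 57200 N/m

½kx² = ½mv²
k = mv²/x² = (0.939)(17.0)²/(0.0689)² = 57164 N/m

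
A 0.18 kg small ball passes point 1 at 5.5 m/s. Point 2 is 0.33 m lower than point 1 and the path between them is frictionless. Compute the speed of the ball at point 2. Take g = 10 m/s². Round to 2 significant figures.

v = 6.1 m/s

Equating total energy at the two states: ½mv₀² + mgh = ½mv²
v² = v₀² + 2gh = (5.5)² + 2(10)(0.33) = 36.850
v = √36.850 = 6.070 m/s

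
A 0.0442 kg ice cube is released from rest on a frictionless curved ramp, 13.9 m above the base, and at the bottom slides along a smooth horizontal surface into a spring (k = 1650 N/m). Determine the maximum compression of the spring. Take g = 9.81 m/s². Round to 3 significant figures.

At max compression the cube is momentarily at rest: mgh = ½kx²
x = √(2mgh/k) = √(2 × 0.0442 × 9.81 × 13.9 / 1650) = 0.08547 m

x = 0.0855 m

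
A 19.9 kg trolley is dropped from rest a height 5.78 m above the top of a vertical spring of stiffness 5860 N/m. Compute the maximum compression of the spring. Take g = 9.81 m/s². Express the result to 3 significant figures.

Take the reference level at the top of the uncompressed spring. At max compression the trolley has fallen H + x and is momentarily at rest:
mg(H + x) = ½kx²
½(5860)x² − (19.9)(9.81)x − (19.9)(9.81)(5.78) = 0
2930x² − 195.2x − 1128 = 0
x = [195.2 + √(38110 + 1.3224e+07)]/(2 × 2930) = 0.6548 m

x = 0.655 m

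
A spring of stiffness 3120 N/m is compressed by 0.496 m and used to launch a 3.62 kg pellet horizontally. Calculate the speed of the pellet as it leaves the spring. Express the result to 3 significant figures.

Conservation of energy: ½kx² = ½mv²
v = x√(k/m) = 0.496 × √(3120/3.62) = 14.56 m/s

v = 14.6 m/s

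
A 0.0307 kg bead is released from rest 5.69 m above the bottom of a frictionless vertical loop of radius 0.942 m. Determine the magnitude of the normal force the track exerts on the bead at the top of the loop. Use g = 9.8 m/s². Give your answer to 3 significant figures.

N = 2.13 N

Energy from release to top (height 2r): mgh = ½mv_top² + mg(2r)
v_top² = 2g(h − 2r) = 2(9.8)(5.69 − 1.884) = 74.598 m²/s²
At the top, both N and weight point toward the centre: N + mg = mv_top²/r
N = m(v_top²/r − g) = 0.0307(74.598/0.942 − 9.8) = 2.130 N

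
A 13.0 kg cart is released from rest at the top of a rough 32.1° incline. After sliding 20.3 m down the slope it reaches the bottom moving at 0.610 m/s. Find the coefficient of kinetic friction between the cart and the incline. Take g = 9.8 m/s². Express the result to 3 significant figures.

μ_k = 0.626

mgh = ½mv² + μ_k (mg cosθ) L, with h = L sinθ
mgL sinθ = 1374.3 J; ½mv² = 2.4186 J
W_f = 1374.3 − 2.4186 = 1372 J
μ_k = W_f/(mg cosθ · L) = 1372/(107.9 × 20.3) = 0.6262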